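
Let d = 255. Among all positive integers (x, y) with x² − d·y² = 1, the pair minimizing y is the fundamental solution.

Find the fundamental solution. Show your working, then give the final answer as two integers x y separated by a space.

16 1

√255 → a₀=15, period (1,30); ℓ=2 even so k=1
i=0: a=15 ⇒ p=15, q=1
i=1: a=1 ⇒ p=16, q=1
fundamental: x₁=16, y₁=1  (since 256 − 255·1 = 1)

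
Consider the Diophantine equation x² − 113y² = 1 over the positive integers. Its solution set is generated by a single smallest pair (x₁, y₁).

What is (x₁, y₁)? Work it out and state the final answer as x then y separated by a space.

√113 = [10; 1,1,1,2,2,1,1,1,20, …], period ℓ=9 (odd) → k=17
a_0=10:  p_0=10·1+0=10,  q_0=10·0+1=1
a_1=1:  p_1=1·10+1=11,  q_1=1·1+0=1
a_2=1:  p_2=1·11+10=21,  q_2=1·1+1=2
a_3=1:  p_3=1·21+11=32,  q_3=1·2+1=3
…
a_5=2:  p_5=2·85+32=202,  q_5=2·8+3=19
a_6=1:  p_6=1·202+85=287,  q_6=1·19+8=27
a_7=1:  p_7=1·287+202=489,  q_7=1·27+19=46
a_8=1:  p_8=1·489+287=776,  q_8=1·46+27=73
a_9=20:  p_9=20·776+489=16009,  q_9=20·73+46=1506
…
a_12=1:  p_12=1·32794+16785=49579,  q_12=1·3085+1579=4664
…
a_16=1:  p_16=1·445435+313483=758918,  q_16=1·41903+29490=71393
a_17=1:  p_17=1·758918+445435=1204353,  q_17=1·71393+41903=113296
fundamental: x₁=1204353, y₁=113296  (since 1450466148609 − 113·12835983616 = 1)

1204353 113296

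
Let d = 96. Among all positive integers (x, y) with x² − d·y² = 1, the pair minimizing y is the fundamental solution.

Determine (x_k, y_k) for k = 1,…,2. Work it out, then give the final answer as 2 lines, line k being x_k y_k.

√96 = [9; 1,3,1,18, …], period ℓ=4 (even) → k=3
a_0=9:  p_0=9·1+0=9,  q_0=9·0+1=1
…
a_2=3:  p_2=3·10+9=39,  q_2=3·1+1=4
a_3=1:  p_3=1·39+10=49,  q_3=1·4+1=5
(x₁, y₁) = (49, 5);  49² − 96·5² = 1 ✓
(x_2, y_2) = (49·49 + 96·5·5, 49·5 + 5·49) = (4801, 490)

49 5
4801 490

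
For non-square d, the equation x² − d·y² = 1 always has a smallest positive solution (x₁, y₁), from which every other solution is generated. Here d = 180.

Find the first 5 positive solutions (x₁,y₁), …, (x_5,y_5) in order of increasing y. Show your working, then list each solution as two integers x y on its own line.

[13; 2,2,2,26] for √180; ℓ=4 ⇒ convergent index 3
k=0  a_k=13  p_k/q_k = 13/1
…
k=2  a_k=2  p_k/q_k = 67/5
k=3  a_k=2  p_k/q_k = 161/12
fundamental: x₁=161, y₁=12  (since 25921 − 180·144 = 1)
(x_2, y_2) = (161·161 + 180·12·12, 161·12 + 12·161) = (51841, 3864)
(x_3, y_3) = (161·51841 + 180·12·3864, 161·3864 + 12·51841) = (16692641, 1244196)
(x_4, y_4) = (161·16692641 + 180·12·1244196, 161·1244196 + 12·16692641) = (5374978561, 400627248)
(x_5, y_5) = (161·5374978561 + 180·12·400627248, 161·400627248 + 12·5374978561) = (1730726404001, 129000729660)

161 12
51841 3864
16692641 1244196
5374978561 400627248
1730726404001 129000729660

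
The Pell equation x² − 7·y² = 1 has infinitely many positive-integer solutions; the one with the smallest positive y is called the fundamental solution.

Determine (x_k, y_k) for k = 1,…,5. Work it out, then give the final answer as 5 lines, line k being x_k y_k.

√7 = [2; 1,1,1,4, …], period ℓ=4 (even) → k=3
a_0=2:  p_0=2·1+0=2,  q_0=2·0+1=1
…
a_2=1:  p_2=1·3+2=5,  q_2=1·1+1=2
a_3=1:  p_3=1·5+3=8,  q_3=1·2+1=3
fundamental: x₁=8, y₁=3  (since 64 − 7·9 = 1)
n=2: (8,3)∘(8,3) = (8·8+7·3·3, 8·3+3·8) = (127,48)
n=3: (127,48)∘(8,3) = (8·127+7·3·48, 8·48+3·127) = (2024,765)
n=4: (2024,765)∘(8,3) = (8·2024+7·3·765, 8·765+3·2024) = (32257,12192)
n=5: (32257,12192)∘(8,3) = (8·32257+7·3·12192, 8·12192+3·32257) = (514088,194307)

8 3
127 48
2024 765
32257 12192
514088 194307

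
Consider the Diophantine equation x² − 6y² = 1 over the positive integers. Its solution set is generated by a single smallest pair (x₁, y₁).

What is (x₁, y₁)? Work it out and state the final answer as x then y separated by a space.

√6 = [2; 2,4, …], period ℓ=2 (even) → k=1
a_0=2:  p_0=2·1+0=2,  q_0=2·0+1=1
a_1=2:  p_1=2·2+1=5,  q_1=2·1+0=2
→ (5, 2).  Check: 5²=25, 6·2²=24, difference 1.

5 2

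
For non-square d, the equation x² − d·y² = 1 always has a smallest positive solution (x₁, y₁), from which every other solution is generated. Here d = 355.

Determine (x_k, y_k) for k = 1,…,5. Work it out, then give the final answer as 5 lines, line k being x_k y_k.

954809 50676
1823320452961 96771801768
3481845556741524089 184797174548553948
6648994948371812427335041 352892010866963721270096
12697040435316401858305944800249 673888936007564730309809629380

√355 = [18; 1,5,3,3,1,6,1,3,3,5,1,36, …], period ℓ=12 (even) → k=11
step 0: (18, 1)  from 18·(1,0) + (0,1)
step 1: (19, 1)  from 1·(18,1) + (1,0)
step 2: (113, 6)  from 5·(19,1) + (18,1)
…
step 4: (1187, 63)  from 3·(358,19) + (113,6)
step 5: (1545, 82)  from 1·(1187,63) + (358,19)
…
step 7: (12002, 637)  from 1·(10457,555) + (1545,82)
…
step 10: (803418, 42641)  from 5·(151391,8035) + (46463,2466)
step 11: (954809, 50676)  from 1·(803418,42641) + (151391,8035)
(x₁, y₁) = (954809, 50676);  954809² − 355·50676² = 1 ✓
(x_2, y_2) = (954809·954809 + 355·50676·50676, 954809·50676 + 50676·954809) = (1823320452961, 96771801768)
(x_3, y_3) = (954809·1823320452961 + 355·50676·96771801768, 954809·96771801768 + 50676·1823320452961) = (3481845556741524089, 184797174548553948)
(x_4, y_4) = (954809·3481845556741524089 + 355·50676·184797174548553948, 954809·184797174548553948 + 50676·3481845556741524089) = (6648994948371812427335041, 352892010866963721270096)
(x_5, y_5) = (954809·6648994948371812427335041 + 355·50676·352892010866963721270096, 954809·352892010866963721270096 + 50676·6648994948371812427335041) = (12697040435316401858305944800249, 673888936007564730309809629380)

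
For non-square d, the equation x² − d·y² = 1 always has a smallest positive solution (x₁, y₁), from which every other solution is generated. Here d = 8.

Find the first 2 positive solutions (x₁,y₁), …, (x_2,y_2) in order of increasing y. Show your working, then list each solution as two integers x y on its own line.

√8 = [2; 1,4, …], period ℓ=2 (even) → k=1
k=0  a_k=2  p_k/q_k = 2/1
k=1  a_k=1  p_k/q_k = 3/1
(x₁, y₁) = (3, 1);  3² − 8·1² = 1 ✓
(x_2, y_2) = (3·3 + 8·1·1, 3·1 + 1·3) = (17, 6)

3 1
17 6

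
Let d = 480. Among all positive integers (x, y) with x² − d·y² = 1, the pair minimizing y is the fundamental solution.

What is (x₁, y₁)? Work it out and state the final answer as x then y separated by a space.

241 11

√480 = [21; 1,9,1,42, …], period ℓ=4 (even) → k=3
i=0: a=21 ⇒ p=21, q=1
i=1: a=1 ⇒ p=22, q=1
i=2: a=9 ⇒ p=219, q=10
i=3: a=1 ⇒ p=241, q=11
(x₁, y₁) = (241, 11);  241² − 480·11² = 1 ✓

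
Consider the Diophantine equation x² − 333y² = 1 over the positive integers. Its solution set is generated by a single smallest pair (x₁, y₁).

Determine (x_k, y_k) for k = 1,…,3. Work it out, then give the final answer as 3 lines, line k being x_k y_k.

73 4
10657 584
1555849 85260

√333 = [18; 4,36, …], period ℓ=2 (even) → k=1
step 0: (18, 1)  from 18·(1,0) + (0,1)
step 1: (73, 4)  from 4·(18,1) + (1,0)
(x₁, y₁) = (73, 4);  73² − 333·4² = 1 ✓
(73+4√333)^2 = 10657 + 584√333
(73+4√333)^3 = 1555849 + 85260√333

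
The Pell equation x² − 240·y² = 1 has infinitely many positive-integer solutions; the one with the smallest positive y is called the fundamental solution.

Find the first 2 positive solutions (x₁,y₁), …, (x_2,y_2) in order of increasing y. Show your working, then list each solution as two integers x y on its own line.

31 2
1921 124

√240 → a₀=15, period (2,30); ℓ=2 even so k=1
step 0: (15, 1)  from 15·(1,0) + (0,1)
step 1: (31, 2)  from 2·(15,1) + (1,0)
fundamental: x₁=31, y₁=2  (since 961 − 240·4 = 1)
k=2:  x_2 = 31·31+240·2·2 = 1921,  y_2 = 31·2+2·31 = 124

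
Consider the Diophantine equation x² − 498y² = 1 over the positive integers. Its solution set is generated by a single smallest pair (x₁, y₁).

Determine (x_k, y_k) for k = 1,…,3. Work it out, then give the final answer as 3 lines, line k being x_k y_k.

√498 → a₀=22, period (3,6,22,6,3,44); ℓ=6 even so k=5
a_0=22:  p_0=22·1+0=22,  q_0=22·0+1=1
a_1=3:  p_1=3·22+1=67,  q_1=3·1+0=3
a_2=6:  p_2=6·67+22=424,  q_2=6·3+1=19
a_3=22:  p_3=22·424+67=9395,  q_3=22·19+3=421
a_4=6:  p_4=6·9395+424=56794,  q_4=6·421+19=2545
a_5=3:  p_5=3·56794+9395=179777,  q_5=3·2545+421=8056
(x₁, y₁) = (179777, 8056);  179777² − 498·8056² = 1 ✓
k=2:  x_2 = 179777·179777+498·8056·8056 = 64639539457,  y_2 = 179777·8056+8056·179777 = 2896567024
k=3:  x_3 = 179777·64639539457+498·8056·2896567024 = 23241404969742401,  y_3 = 179777·2896567024+8056·64639539457 = 1041472259739240

179777 8056
64639539457 2896567024
23241404969742401 1041472259739240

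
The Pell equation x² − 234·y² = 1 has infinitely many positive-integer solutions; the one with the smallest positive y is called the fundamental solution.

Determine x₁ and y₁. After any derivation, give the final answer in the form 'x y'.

√234 → a₀=15, period (3,2,1,2,1,2,3,30); ℓ=8 even so k=7
k=0  a_k=15  p_k/q_k = 15/1
k=1  a_k=3  p_k/q_k = 46/3
…
k=4  a_k=2  p_k/q_k = 413/27
k=5  a_k=1  p_k/q_k = 566/37
k=6  a_k=2  p_k/q_k = 1545/101
k=7  a_k=3  p_k/q_k = 5201/340
fundamental: x₁=5201, y₁=340  (since 27050401 − 234·115600 = 1)

5201 340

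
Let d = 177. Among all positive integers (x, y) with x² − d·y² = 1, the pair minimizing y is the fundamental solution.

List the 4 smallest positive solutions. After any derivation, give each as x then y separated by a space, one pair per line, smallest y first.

62423 4692
7793261857 585777432
972957569736599 73131969270780
121469860743542176897 9130233834994022448

√177 → a₀=13, period (3,3,2,8,2,3,3,26); ℓ=8 even so k=7
step 0: (13, 1)  from 13·(1,0) + (0,1)
step 1: (40, 3)  from 3·(13,1) + (1,0)
step 2: (133, 10)  from 3·(40,3) + (13,1)
…
step 4: (2581, 194)  from 8·(306,23) + (133,10)
step 5: (5468, 411)  from 2·(2581,194) + (306,23)
step 6: (18985, 1427)  from 3·(5468,411) + (2581,194)
step 7: (62423, 4692)  from 3·(18985,1427) + (5468,411)
fundamental: x₁=62423, y₁=4692  (since 3896630929 − 177·22014864 = 1)
(62423+4692√177)^2 = 7793261857 + 585777432√177
(62423+4692√177)^3 = 972957569736599 + 73131969270780√177
(62423+4692√177)^4 = 121469860743542176897 + 9130233834994022448√177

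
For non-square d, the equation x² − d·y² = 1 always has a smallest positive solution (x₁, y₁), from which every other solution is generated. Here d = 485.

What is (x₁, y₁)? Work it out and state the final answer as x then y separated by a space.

√485 = [22; 44, …], period ℓ=1 (odd) → k=1
i=0: a=22 ⇒ p=22, q=1
i=1: a=44 ⇒ p=969, q=44
→ (969, 44).  Check: 969²=938961, 485·44²=938960, difference 1.

969 44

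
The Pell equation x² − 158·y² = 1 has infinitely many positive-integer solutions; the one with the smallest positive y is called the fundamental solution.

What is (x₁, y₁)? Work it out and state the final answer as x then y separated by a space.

7743 616

[12; 1,1,3,12,3,1,1,24] for √158; ℓ=8 ⇒ convergent index 7
k=0  a_k=12  p_k/q_k = 12/1
…
k=5  a_k=3  p_k/q_k = 3331/265
k=6  a_k=1  p_k/q_k = 4412/351
k=7  a_k=1  p_k/q_k = 7743/616
fundamental: x₁=7743, y₁=616  (since 59954049 − 158·379456 = 1)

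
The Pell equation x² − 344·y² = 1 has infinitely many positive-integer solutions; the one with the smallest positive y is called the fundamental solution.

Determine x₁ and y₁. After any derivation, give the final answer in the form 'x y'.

10405 561

√344 → a₀=18, period (1,1,4,1,3,1,4,1,1,36); ℓ=10 even so k=9
a_0=18:  p_0=18·1+0=18,  q_0=18·0+1=1
a_1=1:  p_1=1·18+1=19,  q_1=1·1+0=1
a_2=1:  p_2=1·19+18=37,  q_2=1·1+1=2
a_3=4:  p_3=4·37+19=167,  q_3=4·2+1=9
a_4=1:  p_4=1·167+37=204,  q_4=1·9+2=11
a_5=3:  p_5=3·204+167=779,  q_5=3·11+9=42
a_6=1:  p_6=1·779+204=983,  q_6=1·42+11=53
a_7=4:  p_7=4·983+779=4711,  q_7=4·53+42=254
a_8=1:  p_8=1·4711+983=5694,  q_8=1·254+53=307
a_9=1:  p_9=1·5694+4711=10405,  q_9=1·307+254=561
fundamental: x₁=10405, y₁=561  (since 108264025 − 344·314721 = 1)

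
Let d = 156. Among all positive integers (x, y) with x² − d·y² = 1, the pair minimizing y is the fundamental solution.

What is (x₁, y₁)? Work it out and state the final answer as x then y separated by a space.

25 2

√156 = [12; 2,24, …], period ℓ=2 (even) → k=1
k=0  a_k=12  p_k/q_k = 12/1
k=1  a_k=2  p_k/q_k = 25/2
(x₁, y₁) = (25, 2);  25² − 156·2² = 1 ✓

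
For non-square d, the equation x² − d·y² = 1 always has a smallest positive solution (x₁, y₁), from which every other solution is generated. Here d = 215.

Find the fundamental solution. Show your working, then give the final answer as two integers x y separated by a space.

√215 → a₀=14, period (1,1,1,28); ℓ=4 even so k=3
i=0: a=14 ⇒ p=14, q=1
…
i=2: a=1 ⇒ p=29, q=2
i=3: a=1 ⇒ p=44, q=3
→ (44, 3).  Check: 44²=1936, 215·3²=1935, difference 1.

44 3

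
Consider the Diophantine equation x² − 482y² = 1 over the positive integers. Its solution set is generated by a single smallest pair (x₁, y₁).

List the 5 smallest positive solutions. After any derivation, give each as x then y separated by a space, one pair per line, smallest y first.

483 22
466577 21252
450712899 20529410
435388193857 19831388808
420584544552963 19157101059118

√482 → a₀=21, period (1,20,1,42); ℓ=4 even so k=3
i=0: a=21 ⇒ p=21, q=1
i=1: a=1 ⇒ p=22, q=1
i=2: a=20 ⇒ p=461, q=21
i=3: a=1 ⇒ p=483, q=22
→ (483, 22).  Check: 483²=233289, 482·22²=233288, difference 1.
k=2:  x_2 = 483·483+482·22·22 = 466577,  y_2 = 483·22+22·483 = 21252
k=3:  x_3 = 483·466577+482·22·21252 = 450712899,  y_3 = 483·21252+22·466577 = 20529410
k=4:  x_4 = 483·450712899+482·22·20529410 = 435388193857,  y_4 = 483·20529410+22·450712899 = 19831388808
k=5:  x_5 = 483·435388193857+482·22·19831388808 = 420584544552963,  y_5 = 483·19831388808+22·435388193857 = 19157101059118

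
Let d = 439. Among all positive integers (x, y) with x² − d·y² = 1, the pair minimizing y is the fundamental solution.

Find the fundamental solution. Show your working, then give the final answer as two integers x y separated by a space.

√439 → a₀=20, period (1,19,1,40); ℓ=4 even so k=3
step 0: (20, 1)  from 20·(1,0) + (0,1)
step 1: (21, 1)  from 1·(20,1) + (1,0)
step 2: (419, 20)  from 19·(21,1) + (20,1)
step 3: (440, 21)  from 1·(419,20) + (21,1)
(x₁, y₁) = (440, 21);  440² − 439·21² = 1 ✓

440 21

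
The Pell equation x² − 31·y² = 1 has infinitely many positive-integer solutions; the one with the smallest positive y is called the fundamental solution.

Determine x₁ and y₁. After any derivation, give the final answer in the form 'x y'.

[5; 1,1,3,5,3,1,1,10] for √31; ℓ=8 ⇒ convergent index 7
k=0  a_k=5  p_k/q_k = 5/1
k=1  a_k=1  p_k/q_k = 6/1
k=2  a_k=1  p_k/q_k = 11/2
…
k=4  a_k=5  p_k/q_k = 206/37
…
k=6  a_k=1  p_k/q_k = 863/155
k=7  a_k=1  p_k/q_k = 1520/273
fundamental: x₁=1520, y₁=273  (since 2310400 − 31·74529 = 1)

1520 273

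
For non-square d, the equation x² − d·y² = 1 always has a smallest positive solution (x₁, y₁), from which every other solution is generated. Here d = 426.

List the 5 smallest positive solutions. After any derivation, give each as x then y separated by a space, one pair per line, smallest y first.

d=426: √d = [20; 1,1,1,3,2,6,2,3,1,1,1,40] (ℓ=12, even), read p_11/q_11
k=0  a_k=20  p_k/q_k = 20/1
k=1  a_k=1  p_k/q_k = 21/1
…
k=4  a_k=3  p_k/q_k = 227/11
k=5  a_k=2  p_k/q_k = 516/25
…
k=9  a_k=1  p_k/q_k = 31971/1549
k=10  a_k=1  p_k/q_k = 56780/2751
k=11  a_k=1  p_k/q_k = 88751/4300
(x₁, y₁) = (88751, 4300);  88751² − 426·4300² = 1 ✓
k=2:  x_2 = 88751·88751+426·4300·4300 = 15753480001,  y_2 = 88751·4300+4300·88751 = 763258600
k=3:  x_3 = 88751·15753480001+426·4300·763258600 = 2796274207048751,  y_3 = 88751·763258600+4300·15753480001 = 135479928012900
k=4:  x_4 = 88751·2796274207048751+426·4300·135479928012900 = 496344264283813920001,  y_4 = 88751·135479928012900+4300·2796274207048751 = 24047958181382517200
k=5:  x_5 = 88751·496344264283813920001+426·4300·24047958181382517200 = 88102099596109264220968751,  y_5 = 88751·24047958181382517200+4300·496344264283813920001 = 4268560672976279640021500

88751 4300
15753480001 763258600
2796274207048751 135479928012900
496344264283813920001 24047958181382517200
88102099596109264220968751 4268560672976279640021500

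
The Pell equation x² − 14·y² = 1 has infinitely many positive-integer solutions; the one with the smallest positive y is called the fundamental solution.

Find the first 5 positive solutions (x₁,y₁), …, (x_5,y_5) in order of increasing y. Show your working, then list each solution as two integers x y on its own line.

15 4
449 120
13455 3596
403201 107760
12082575 3229204

√14 = [3; 1,2,1,6, …], period ℓ=4 (even) → k=3
k=0  a_k=3  p_k/q_k = 3/1
k=1  a_k=1  p_k/q_k = 4/1
k=2  a_k=2  p_k/q_k = 11/3
k=3  a_k=1  p_k/q_k = 15/4
→ (15, 4).  Check: 15²=225, 14·4²=224, difference 1.
(x_2, y_2) = (15·15 + 14·4·4, 15·4 + 4·15) = (449, 120)
(x_3, y_3) = (15·449 + 14·4·120, 15·120 + 4·449) = (13455, 3596)
(x_4, y_4) = (15·13455 + 14·4·3596, 15·3596 + 4·13455) = (403201, 107760)
(x_5, y_5) = (15·403201 + 14·4·107760, 15·107760 + 4·403201) = (12082575, 3229204)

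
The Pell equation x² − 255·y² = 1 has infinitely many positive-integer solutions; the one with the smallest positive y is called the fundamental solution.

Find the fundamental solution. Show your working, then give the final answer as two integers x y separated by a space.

16 1

√255 → a₀=15, period (1,30); ℓ=2 even so k=1
i=0: a=15 ⇒ p=15, q=1
i=1: a=1 ⇒ p=16, q=1
→ (16, 1).  Check: 16²=256, 255·1²=255, difference 1.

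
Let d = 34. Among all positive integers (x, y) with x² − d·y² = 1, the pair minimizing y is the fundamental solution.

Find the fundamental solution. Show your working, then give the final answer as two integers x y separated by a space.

√34 → a₀=5, period (1,4,1,10); ℓ=4 even so k=3
k=0  a_k=5  p_k/q_k = 5/1
k=1  a_k=1  p_k/q_k = 6/1
k=2  a_k=4  p_k/q_k = 29/5
k=3  a_k=1  p_k/q_k = 35/6
fundamental: x₁=35, y₁=6  (since 1225 − 34·36 = 1)

35 6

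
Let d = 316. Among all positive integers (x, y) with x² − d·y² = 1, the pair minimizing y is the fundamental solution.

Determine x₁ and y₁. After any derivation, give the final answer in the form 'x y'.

12799 720

[17; 1,3,2,8,2,3,1,34] for √316; ℓ=8 ⇒ convergent index 7
k=0  a_k=17  p_k/q_k = 17/1
…
k=2  a_k=3  p_k/q_k = 71/4
k=3  a_k=2  p_k/q_k = 160/9
k=4  a_k=8  p_k/q_k = 1351/76
k=5  a_k=2  p_k/q_k = 2862/161
k=6  a_k=3  p_k/q_k = 9937/559
k=7  a_k=1  p_k/q_k = 12799/720
(x₁, y₁) = (12799, 720);  12799² − 316·720² = 1 ✓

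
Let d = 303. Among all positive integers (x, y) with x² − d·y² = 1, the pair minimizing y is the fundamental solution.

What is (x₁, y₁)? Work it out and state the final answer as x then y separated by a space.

2524 145

√303 = [17; 2,2,5,2,2,34, …], period ℓ=6 (even) → k=5
k=0  a_k=17  p_k/q_k = 17/1
…
k=2  a_k=2  p_k/q_k = 87/5
k=3  a_k=5  p_k/q_k = 470/27
k=4  a_k=2  p_k/q_k = 1027/59
k=5  a_k=2  p_k/q_k = 2524/145
(x₁, y₁) = (2524, 145);  2524² − 303·145² = 1 ✓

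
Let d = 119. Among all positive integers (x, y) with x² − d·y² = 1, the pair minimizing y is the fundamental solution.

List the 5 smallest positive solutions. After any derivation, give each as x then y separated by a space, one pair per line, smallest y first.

d=119: √d = [10; 1,9,1,20] (ℓ=4, even), read p_3/q_3
k=0  a_k=10  p_k/q_k = 10/1
…
k=2  a_k=9  p_k/q_k = 109/10
k=3  a_k=1  p_k/q_k = 120/11
fundamental: x₁=120, y₁=11  (since 14400 − 119·121 = 1)
(120+11√119)^2 = 28799 + 2640√119
(120+11√119)^3 = 6911640 + 633589√119
(120+11√119)^4 = 1658764801 + 152058720√119
(120+11√119)^5 = 398096640600 + 36493459211√119

120 11
28799 2640
6911640 633589
1658764801 152058720
398096640600 36493459211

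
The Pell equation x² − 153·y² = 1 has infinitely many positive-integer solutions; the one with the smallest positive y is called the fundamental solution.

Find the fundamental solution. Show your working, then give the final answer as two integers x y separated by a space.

2177 176

[12; 2,1,2,2,2,1,2,24] for √153; ℓ=8 ⇒ convergent index 7
a_0=12:  p_0=12·1+0=12,  q_0=12·0+1=1
a_1=2:  p_1=2·12+1=25,  q_1=2·1+0=2
a_2=1:  p_2=1·25+12=37,  q_2=1·2+1=3
a_3=2:  p_3=2·37+25=99,  q_3=2·3+2=8
…
a_5=2:  p_5=2·235+99=569,  q_5=2·19+8=46
a_6=1:  p_6=1·569+235=804,  q_6=1·46+19=65
a_7=2:  p_7=2·804+569=2177,  q_7=2·65+46=176
fundamental: x₁=2177, y₁=176  (since 4739329 − 153·30976 = 1)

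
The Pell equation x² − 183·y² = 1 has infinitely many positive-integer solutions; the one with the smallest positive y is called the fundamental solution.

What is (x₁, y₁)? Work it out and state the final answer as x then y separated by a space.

487 36

√183 = [13; 1,1,8,1,1,26, …], period ℓ=6 (even) → k=5
k=0  a_k=13  p_k/q_k = 13/1
…
k=2  a_k=1  p_k/q_k = 27/2
k=3  a_k=8  p_k/q_k = 230/17
k=4  a_k=1  p_k/q_k = 257/19
k=5  a_k=1  p_k/q_k = 487/36
→ (487, 36).  Check: 487²=237169, 183·36²=237168, difference 1.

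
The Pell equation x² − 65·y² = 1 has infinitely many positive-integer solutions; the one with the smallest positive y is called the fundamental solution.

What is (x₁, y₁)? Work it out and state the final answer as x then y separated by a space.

√65 = [8; 16, …], period ℓ=1 (odd) → k=1
i=0: a=8 ⇒ p=8, q=1
i=1: a=16 ⇒ p=129, q=16
→ (129, 16).  Check: 129²=16641, 65·16²=16640, difference 1.

129 16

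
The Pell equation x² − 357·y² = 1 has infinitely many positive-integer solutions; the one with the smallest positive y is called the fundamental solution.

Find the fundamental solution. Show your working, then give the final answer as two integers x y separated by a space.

√357 = [18; 1,8,2,8,1,36, …], period ℓ=6 (even) → k=5
k=0  a_k=18  p_k/q_k = 18/1
k=1  a_k=1  p_k/q_k = 19/1
k=2  a_k=8  p_k/q_k = 170/9
k=3  a_k=2  p_k/q_k = 359/19
k=4  a_k=8  p_k/q_k = 3042/161
k=5  a_k=1  p_k/q_k = 3401/180
fundamental: x₁=3401, y₁=180  (since 11566801 − 357·32400 = 1)

3401 180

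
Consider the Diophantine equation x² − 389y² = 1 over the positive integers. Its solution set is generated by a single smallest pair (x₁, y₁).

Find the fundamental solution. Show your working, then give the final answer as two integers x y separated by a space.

3287049 166660

[19; 1,2,1,1,1,1,2,1,38] for √389; ℓ=9 ⇒ convergent index 17
step 0: (19, 1)  from 19·(1,0) + (0,1)
step 1: (20, 1)  from 1·(19,1) + (1,0)
step 2: (59, 3)  from 2·(20,1) + (19,1)
…
step 4: (138, 7)  from 1·(79,4) + (59,3)
step 5: (217, 11)  from 1·(138,7) + (79,4)
step 6: (355, 18)  from 1·(217,11) + (138,7)
step 7: (927, 47)  from 2·(355,18) + (217,11)
step 8: (1282, 65)  from 1·(927,47) + (355,18)
…
step 11: (151493, 7681)  from 2·(50925,2582) + (49643,2517)
step 12: (202418, 10263)  from 1·(151493,7681) + (50925,2582)
step 13: (353911, 17944)  from 1·(202418,10263) + (151493,7681)
step 14: (556329, 28207)  from 1·(353911,17944) + (202418,10263)
step 15: (910240, 46151)  from 1·(556329,28207) + (353911,17944)
step 16: (2376809, 120509)  from 2·(910240,46151) + (556329,28207)
step 17: (3287049, 166660)  from 1·(2376809,120509) + (910240,46151)
→ (3287049, 166660).  Check: 3287049²=10804691128401, 389·166660²=10804691128400, difference 1.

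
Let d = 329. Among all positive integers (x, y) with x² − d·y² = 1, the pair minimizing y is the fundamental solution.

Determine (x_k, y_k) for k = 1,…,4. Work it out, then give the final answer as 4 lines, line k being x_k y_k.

d=329: √d = [18; 7,4,2,1,1,4,1,1,2,4,7,36] (ℓ=12, even), read p_11/q_11
i=0: a=18 ⇒ p=18, q=1
…
i=2: a=4 ⇒ p=526, q=29
…
i=7: a=1 ⇒ p=16125, q=889
…
i=10: a=4 ⇒ p=328794, q=18127
i=11: a=7 ⇒ p=2376415, q=131016
fundamental: x₁=2376415, y₁=131016  (since 5647348252225 − 329·17165192256 = 1)
(x_2, y_2) = (2376415·2376415 + 329·131016·131016, 2376415·131016 + 131016·2376415) = (11294696504449, 622696775280)
(x_3, y_3) = (2376415·11294696504449 + 329·131016·622696775280, 2376415·622696775280 + 131016·11294696504449) = (53681772387237964255, 2959571914453911384)
(x_4, y_4) = (2376415·53681772387237964255 + 329·131016·2959571914453911384, 2376415·2959571914453911384 + 131016·53681772387237964255) = (255140338255224918953587201, 14066342182173360946441440)

2376415 131016
11294696504449 622696775280
53681772387237964255 2959571914453911384
255140338255224918953587201 14066342182173360946441440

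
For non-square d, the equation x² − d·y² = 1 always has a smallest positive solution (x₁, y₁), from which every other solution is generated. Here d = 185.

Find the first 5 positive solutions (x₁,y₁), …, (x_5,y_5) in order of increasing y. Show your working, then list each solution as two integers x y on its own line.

[13; 1,1,1,1,26] for √185; ℓ=5 ⇒ convergent index 9
step 0: (13, 1)  from 13·(1,0) + (0,1)
…
step 2: (27, 2)  from 1·(14,1) + (13,1)
step 3: (41, 3)  from 1·(27,2) + (14,1)
step 4: (68, 5)  from 1·(41,3) + (27,2)
step 5: (1809, 133)  from 26·(68,5) + (41,3)
step 6: (1877, 138)  from 1·(1809,133) + (68,5)
step 7: (3686, 271)  from 1·(1877,138) + (1809,133)
step 8: (5563, 409)  from 1·(3686,271) + (1877,138)
step 9: (9249, 680)  from 1·(5563,409) + (3686,271)
→ (9249, 680).  Check: 9249²=85544001, 185·680²=85544000, difference 1.
k=2:  x_2 = 9249·9249+185·680·680 = 171088001,  y_2 = 9249·680+680·9249 = 12578640
k=3:  x_3 = 9249·171088001+185·680·12578640 = 3164785833249,  y_3 = 9249·12578640+680·171088001 = 232679682040
k=4:  x_4 = 9249·3164785833249+185·680·232679682040 = 58542208172352001,  y_4 = 9249·232679682040+680·3164785833249 = 4304108745797280
k=5:  x_5 = 9249·58542208172352001+185·680·4304108745797280 = 1082913763607381481249,  y_5 = 9249·4304108745797280+680·58542208172352001 = 79617403347078403400

9249 680
171088001 12578640
3164785833249 232679682040
58542208172352001 4304108745797280
1082913763607381481249 79617403347078403400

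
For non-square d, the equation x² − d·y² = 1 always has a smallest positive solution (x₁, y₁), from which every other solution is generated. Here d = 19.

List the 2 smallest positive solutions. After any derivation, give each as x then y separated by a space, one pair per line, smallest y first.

170 39
57799 13260

√19 = [4; 2,1,3,1,2,8, …], period ℓ=6 (even) → k=5
k=0  a_k=4  p_k/q_k = 4/1
k=1  a_k=2  p_k/q_k = 9/2
…
k=3  a_k=3  p_k/q_k = 48/11
k=4  a_k=1  p_k/q_k = 61/14
k=5  a_k=2  p_k/q_k = 170/39
(x₁, y₁) = (170, 39);  170² − 19·39² = 1 ✓
(x_2, y_2) = (170·170 + 19·39·39, 170·39 + 39·170) = (57799, 13260)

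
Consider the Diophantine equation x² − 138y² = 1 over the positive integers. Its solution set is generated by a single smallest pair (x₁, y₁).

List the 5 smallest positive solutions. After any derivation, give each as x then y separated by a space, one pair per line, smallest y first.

47 4
4417 376
415151 35340
39019777 3321584
3667443887 312193556

[11; 1,2,1,22] for √138; ℓ=4 ⇒ convergent index 3
step 0: (11, 1)  from 11·(1,0) + (0,1)
step 1: (12, 1)  from 1·(11,1) + (1,0)
step 2: (35, 3)  from 2·(12,1) + (11,1)
step 3: (47, 4)  from 1·(35,3) + (12,1)
→ (47, 4).  Check: 47²=2209, 138·4²=2208, difference 1.
(47+4√138)^2 = 4417 + 376√138
(47+4√138)^3 = 415151 + 35340√138
(47+4√138)^4 = 39019777 + 3321584√138
(47+4√138)^5 = 3667443887 + 312193556√138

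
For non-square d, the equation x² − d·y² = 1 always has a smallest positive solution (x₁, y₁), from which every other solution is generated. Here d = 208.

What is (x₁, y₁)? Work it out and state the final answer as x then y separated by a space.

649 45

d=208: √d = [14; 2,2,1,2,2,28] (ℓ=6, even), read p_5/q_5
a_0=14:  p_0=14·1+0=14,  q_0=14·0+1=1
…
a_2=2:  p_2=2·29+14=72,  q_2=2·2+1=5
…
a_4=2:  p_4=2·101+72=274,  q_4=2·7+5=19
a_5=2:  p_5=2·274+101=649,  q_5=2·19+7=45
(x₁, y₁) = (649, 45);  649² − 208·45² = 1 ✓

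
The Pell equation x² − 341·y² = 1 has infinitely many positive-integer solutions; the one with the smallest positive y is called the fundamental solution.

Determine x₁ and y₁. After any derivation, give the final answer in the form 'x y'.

d=341: √d = [18; 2,6,1,8,2,…,6,2,36] (ℓ=14, even), read p_13/q_13
step 0: (18, 1)  from 18·(1,0) + (0,1)
…
step 5: (5189, 281)  from 2·(2456,133) + (277,15)
…
step 12: (4953942, 268271)  from 6·(718667,38918) + (641940,34763)
step 13: (10626551, 575460)  from 2·(4953942,268271) + (718667,38918)
→ (10626551, 575460).  Check: 10626551²=112923586155601, 341·575460²=112923586155600, difference 1.

10626551 575460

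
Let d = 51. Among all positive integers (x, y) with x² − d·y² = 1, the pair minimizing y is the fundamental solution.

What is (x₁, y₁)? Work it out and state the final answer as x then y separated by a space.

d=51: √d = [7; 7,14] (ℓ=2, even), read p_1/q_1
k=0  a_k=7  p_k/q_k = 7/1
k=1  a_k=7  p_k/q_k = 50/7
(x₁, y₁) = (50, 7);  50² − 51·7² = 1 ✓

50 7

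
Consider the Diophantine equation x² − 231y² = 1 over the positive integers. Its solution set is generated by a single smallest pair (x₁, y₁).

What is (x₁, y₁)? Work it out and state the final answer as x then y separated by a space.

76 5

√231 = [15; 5,30, …], period ℓ=2 (even) → k=1
i=0: a=15 ⇒ p=15, q=1
i=1: a=5 ⇒ p=76, q=5
fundamental: x₁=76, y₁=5  (since 5776 − 231·25 = 1)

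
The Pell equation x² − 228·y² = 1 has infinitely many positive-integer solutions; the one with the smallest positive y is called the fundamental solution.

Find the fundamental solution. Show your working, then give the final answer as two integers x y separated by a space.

√228 = [15; 10,30, …], period ℓ=2 (even) → k=1
step 0: (15, 1)  from 15·(1,0) + (0,1)
step 1: (151, 10)  from 10·(15,1) + (1,0)
→ (151, 10).  Check: 151²=22801, 228·10²=22800, difference 1.

151 10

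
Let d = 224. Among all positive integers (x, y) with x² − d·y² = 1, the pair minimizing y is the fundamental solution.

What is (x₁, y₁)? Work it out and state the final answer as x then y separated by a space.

15 1

√224 = [14; 1,28, …], period ℓ=2 (even) → k=1
k=0  a_k=14  p_k/q_k = 14/1
k=1  a_k=1  p_k/q_k = 15/1
→ (15, 1).  Check: 15²=225, 224·1²=224, difference 1.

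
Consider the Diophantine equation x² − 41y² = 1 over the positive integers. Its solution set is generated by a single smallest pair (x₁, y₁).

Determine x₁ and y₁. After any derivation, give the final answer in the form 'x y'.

√41 → a₀=6, period (2,2,12); ℓ=3 odd so k=5
a_0=6:  p_0=6·1+0=6,  q_0=6·0+1=1
…
a_4=2:  p_4=2·397+32=826,  q_4=2·62+5=129
a_5=2:  p_5=2·826+397=2049,  q_5=2·129+62=320
→ (2049, 320).  Check: 2049²=4198401, 41·320²=4198400, difference 1.

2049 320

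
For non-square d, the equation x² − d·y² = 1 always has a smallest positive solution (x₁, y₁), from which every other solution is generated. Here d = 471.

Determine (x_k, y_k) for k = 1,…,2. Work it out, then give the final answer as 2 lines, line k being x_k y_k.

7838695 361188
122890278606049 5662485139320

d=471: √d = [21; 1,2,2,1,3,…,2,1,42] (ℓ=14, even), read p_13/q_13
step 0: (21, 1)  from 21·(1,0) + (0,1)
step 1: (22, 1)  from 1·(21,1) + (1,0)
step 2: (65, 3)  from 2·(22,1) + (21,1)
step 3: (152, 7)  from 2·(65,3) + (22,1)
step 4: (217, 10)  from 1·(152,7) + (65,3)
step 5: (803, 37)  from 3·(217,10) + (152,7)
…
step 8: (198665, 9154)  from 4·(48809,2249) + (3429,158)
step 9: (644804, 29711)  from 3·(198665,9154) + (48809,2249)
…
step 11: (2331742, 107441)  from 2·(843469,38865) + (644804,29711)
step 12: (5506953, 253747)  from 2·(2331742,107441) + (843469,38865)
step 13: (7838695, 361188)  from 1·(5506953,253747) + (2331742,107441)
→ (7838695, 361188).  Check: 7838695²=61445139303025, 471·361188²=61445139303024, difference 1.
k=2:  x_2 = 7838695·7838695+471·361188·361188 = 122890278606049,  y_2 = 7838695·361188+361188·7838695 = 5662485139320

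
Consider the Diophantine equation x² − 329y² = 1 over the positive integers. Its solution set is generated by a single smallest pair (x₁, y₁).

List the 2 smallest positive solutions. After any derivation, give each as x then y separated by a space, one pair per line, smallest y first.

[18; 7,4,2,1,1,4,1,1,2,4,7,36] for √329; ℓ=12 ⇒ convergent index 11
k=0  a_k=18  p_k/q_k = 18/1
k=1  a_k=7  p_k/q_k = 127/7
k=2  a_k=4  p_k/q_k = 526/29
k=3  a_k=2  p_k/q_k = 1179/65
k=4  a_k=1  p_k/q_k = 1705/94
k=5  a_k=1  p_k/q_k = 2884/159
…
k=7  a_k=1  p_k/q_k = 16125/889
k=8  a_k=1  p_k/q_k = 29366/1619
…
k=10  a_k=4  p_k/q_k = 328794/18127
k=11  a_k=7  p_k/q_k = 2376415/131016
fundamental: x₁=2376415, y₁=131016  (since 5647348252225 − 329·17165192256 = 1)
k=2:  x_2 = 2376415·2376415+329·131016·131016 = 11294696504449,  y_2 = 2376415·131016+131016·2376415 = 622696775280

2376415 131016
11294696504449 622696775280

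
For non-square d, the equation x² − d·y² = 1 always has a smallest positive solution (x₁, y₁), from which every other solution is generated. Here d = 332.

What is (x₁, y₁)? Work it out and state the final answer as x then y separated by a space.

13447 738

[18; 4,1,1,8,1,1,4,36] for √332; ℓ=8 ⇒ convergent index 7
k=0  a_k=18  p_k/q_k = 18/1
k=1  a_k=4  p_k/q_k = 73/4
k=2  a_k=1  p_k/q_k = 91/5
k=3  a_k=1  p_k/q_k = 164/9
k=4  a_k=8  p_k/q_k = 1403/77
k=5  a_k=1  p_k/q_k = 1567/86
k=6  a_k=1  p_k/q_k = 2970/163
k=7  a_k=4  p_k/q_k = 13447/738
fundamental: x₁=13447, y₁=738  (since 180821809 − 332·544644 = 1)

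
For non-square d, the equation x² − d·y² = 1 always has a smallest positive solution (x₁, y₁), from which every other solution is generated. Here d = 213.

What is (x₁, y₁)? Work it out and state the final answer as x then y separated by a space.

194399 13320

[14; 1,1,2,6,1,8,1,6,2,1,1,28] for √213; ℓ=12 ⇒ convergent index 11
step 0: (14, 1)  from 14·(1,0) + (0,1)
…
step 2: (29, 2)  from 1·(15,1) + (14,1)
…
step 9: (78825, 5401)  from 2·(36749,2518) + (5327,365)
step 10: (115574, 7919)  from 1·(78825,5401) + (36749,2518)
step 11: (194399, 13320)  from 1·(115574,7919) + (78825,5401)
→ (194399, 13320).  Check: 194399²=37790971201, 213·13320²=37790971200, difference 1.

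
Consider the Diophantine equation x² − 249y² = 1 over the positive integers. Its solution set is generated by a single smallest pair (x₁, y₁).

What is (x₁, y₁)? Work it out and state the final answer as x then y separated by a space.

[15; 1,3,1,1,5,…,3,1,30] for √249; ℓ=16 ⇒ convergent index 15
k=0  a_k=15  p_k/q_k = 15/1
…
k=2  a_k=3  p_k/q_k = 63/4
…
k=5  a_k=5  p_k/q_k = 789/50
k=6  a_k=1  p_k/q_k = 931/59
k=7  a_k=3  p_k/q_k = 3582/227
k=8  a_k=10  p_k/q_k = 36751/2329
k=9  a_k=3  p_k/q_k = 113835/7214
k=10  a_k=1  p_k/q_k = 150586/9543
…
k=13  a_k=1  p_k/q_k = 1884116/119401
k=14  a_k=3  p_k/q_k = 6669699/422675
k=15  a_k=1  p_k/q_k = 8553815/542076
(x₁, y₁) = (8553815, 542076);  8553815² − 249·542076² = 1 ✓

8553815 542076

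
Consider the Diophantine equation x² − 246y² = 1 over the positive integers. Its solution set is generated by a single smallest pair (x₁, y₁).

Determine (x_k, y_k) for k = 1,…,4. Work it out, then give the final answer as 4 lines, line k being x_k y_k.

88805 5662
15772656049 1005627820
2801381440774085 178609557104538
497553357680112580801 31722843436331366360

d=246: √d = [15; 1,2,5,1,14,1,5,2,1,30] (ℓ=10, even), read p_9/q_9
k=0  a_k=15  p_k/q_k = 15/1
k=1  a_k=1  p_k/q_k = 16/1
…
k=4  a_k=1  p_k/q_k = 298/19
…
k=8  a_k=2  p_k/q_k = 60777/3875
k=9  a_k=1  p_k/q_k = 88805/5662
fundamental: x₁=88805, y₁=5662  (since 7886328025 − 246·32058244 = 1)
(x_2, y_2) = (88805·88805 + 246·5662·5662, 88805·5662 + 5662·88805) = (15772656049, 1005627820)
(x_3, y_3) = (88805·15772656049 + 246·5662·1005627820, 88805·1005627820 + 5662·15772656049) = (2801381440774085, 178609557104538)
(x_4, y_4) = (88805·2801381440774085 + 246·5662·178609557104538, 88805·178609557104538 + 5662·2801381440774085) = (497553357680112580801, 31722843436331366360)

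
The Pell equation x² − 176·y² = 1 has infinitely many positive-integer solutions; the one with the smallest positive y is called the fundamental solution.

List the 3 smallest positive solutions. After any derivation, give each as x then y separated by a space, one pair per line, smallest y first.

√176 = [13; 3,1,3,26, …], period ℓ=4 (even) → k=3
i=0: a=13 ⇒ p=13, q=1
i=1: a=3 ⇒ p=40, q=3
i=2: a=1 ⇒ p=53, q=4
i=3: a=3 ⇒ p=199, q=15
→ (199, 15).  Check: 199²=39601, 176·15²=39600, difference 1.
k=2:  x_2 = 199·199+176·15·15 = 79201,  y_2 = 199·15+15·199 = 5970
k=3:  x_3 = 199·79201+176·15·5970 = 31521799,  y_3 = 199·5970+15·79201 = 2376045

199 15
79201 5970
31521799 2376045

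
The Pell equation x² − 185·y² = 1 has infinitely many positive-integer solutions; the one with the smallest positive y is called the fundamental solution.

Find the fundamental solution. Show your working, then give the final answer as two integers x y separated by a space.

9249 680

√185 = [13; 1,1,1,1,26, …], period ℓ=5 (odd) → k=9
k=0  a_k=13  p_k/q_k = 13/1
k=1  a_k=1  p_k/q_k = 14/1
k=2  a_k=1  p_k/q_k = 27/2
k=3  a_k=1  p_k/q_k = 41/3
k=4  a_k=1  p_k/q_k = 68/5
k=5  a_k=26  p_k/q_k = 1809/133
k=6  a_k=1  p_k/q_k = 1877/138
k=7  a_k=1  p_k/q_k = 3686/271
k=8  a_k=1  p_k/q_k = 5563/409
k=9  a_k=1  p_k/q_k = 9249/680
(x₁, y₁) = (9249, 680);  9249² − 185·680² = 1 ✓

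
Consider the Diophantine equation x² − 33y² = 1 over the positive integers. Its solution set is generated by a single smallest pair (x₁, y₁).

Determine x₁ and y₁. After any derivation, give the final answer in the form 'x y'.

√33 = [5; 1,2,1,10, …], period ℓ=4 (even) → k=3
k=0  a_k=5  p_k/q_k = 5/1
…
k=2  a_k=2  p_k/q_k = 17/3
k=3  a_k=1  p_k/q_k = 23/4
fundamental: x₁=23, y₁=4  (since 529 − 33·16 = 1)

23 4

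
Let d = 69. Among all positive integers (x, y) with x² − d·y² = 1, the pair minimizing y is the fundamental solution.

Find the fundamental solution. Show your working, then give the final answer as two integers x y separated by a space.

d=69: √d = [8; 3,3,1,4,1,3,3,16] (ℓ=8, even), read p_7/q_7
i=0: a=8 ⇒ p=8, q=1
i=1: a=3 ⇒ p=25, q=3
…
i=4: a=4 ⇒ p=515, q=62
i=5: a=1 ⇒ p=623, q=75
i=6: a=3 ⇒ p=2384, q=287
i=7: a=3 ⇒ p=7775, q=936
(x₁, y₁) = (7775, 936);  7775² − 69·936² = 1 ✓

7775 936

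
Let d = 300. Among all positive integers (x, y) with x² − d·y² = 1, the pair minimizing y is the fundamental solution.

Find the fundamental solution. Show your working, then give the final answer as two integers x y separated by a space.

1351 78

[17; 3,8,3,34] for √300; ℓ=4 ⇒ convergent index 3
a_0=17:  p_0=17·1+0=17,  q_0=17·0+1=1
…
a_2=8:  p_2=8·52+17=433,  q_2=8·3+1=25
a_3=3:  p_3=3·433+52=1351,  q_3=3·25+3=78
→ (1351, 78).  Check: 1351²=1825201, 300·78²=1825200, difference 1.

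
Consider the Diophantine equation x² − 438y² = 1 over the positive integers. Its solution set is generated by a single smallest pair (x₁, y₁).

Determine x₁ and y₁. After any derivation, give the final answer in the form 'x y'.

293 14

√438 = [20; 1,12,1,40, …], period ℓ=4 (even) → k=3
k=0  a_k=20  p_k/q_k = 20/1
k=1  a_k=1  p_k/q_k = 21/1
k=2  a_k=12  p_k/q_k = 272/13
k=3  a_k=1  p_k/q_k = 293/14
→ (293, 14).  Check: 293²=85849, 438·14²=85848, difference 1.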